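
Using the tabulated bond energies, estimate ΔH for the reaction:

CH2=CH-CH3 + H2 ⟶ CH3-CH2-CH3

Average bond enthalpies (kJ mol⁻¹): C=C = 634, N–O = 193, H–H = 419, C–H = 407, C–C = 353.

Bonds broken (reactants):
  C–C: 1 × 353 = 353
  C–H: 6 × 407 = 2442
  C=C: 1 × 634 = 634
  H–H: 1 × 419 = 419
  Σ(broken) = 3848 kJ
Bonds formed (products):
  C–C: 2 × 353 = 706
  C–H: 8 × 407 = 3256
  Σ(formed) = 3962 kJ
ΔH = Σ(broken) − Σ(formed) = 3848 − 3962 = −114 kJ

ΔH ≈ −114 kJ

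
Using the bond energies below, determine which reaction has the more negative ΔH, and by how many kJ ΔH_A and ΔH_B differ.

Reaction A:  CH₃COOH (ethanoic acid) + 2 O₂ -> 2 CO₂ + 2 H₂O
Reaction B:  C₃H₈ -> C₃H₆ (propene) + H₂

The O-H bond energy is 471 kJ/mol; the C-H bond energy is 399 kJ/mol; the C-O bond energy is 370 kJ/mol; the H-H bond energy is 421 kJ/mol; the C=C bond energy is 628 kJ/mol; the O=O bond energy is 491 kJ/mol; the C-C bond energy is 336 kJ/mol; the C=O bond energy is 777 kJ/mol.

Reaction A:
  Bonds broken (reactants):
    C-C: 1 × 336 = 336
    C-H: 3 × 399 = 1197
    C-O: 1 × 370 = 370
    C=O: 1 × 777 = 777
    O-H: 1 × 471 = 471
    O=O: 2 × 491 = 982
    Σ(broken) = 4133 kJ
  Bonds formed (products):
    C=O: 4 × 777 = 3108
    O-H: 4 × 471 = 1884
    Σ(formed) = 4992 kJ
  ΔH_A = 4133 − 4992 = −859 kJ
Reaction B:
  Bonds broken (reactants):
    C-C: 2 × 336 = 672
    C-H: 8 × 399 = 3192
    Σ(broken) = 3864 kJ
  Bonds formed (products):
    C-C: 1 × 336 = 336
    C-H: 6 × 399 = 2394
    C=C: 1 × 628 = 628
    H-H: 1 × 421 = 421
    Σ(formed) = 3779 kJ
  ΔH_B = 3864 − 3779 = +85 kJ
ΔH_A − ΔH_B = −944 kJ, so reaction A has the more negative ΔH; |ΔH_A − ΔH_B| = 944 kJ.

Reaction A, by 944 kJ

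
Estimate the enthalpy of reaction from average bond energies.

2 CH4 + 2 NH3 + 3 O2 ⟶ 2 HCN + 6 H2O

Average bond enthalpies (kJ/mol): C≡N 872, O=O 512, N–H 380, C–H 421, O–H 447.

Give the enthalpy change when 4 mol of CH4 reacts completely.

ΔH = −1532 kJ

Bonds broken (reactants):
  C–H: 8 × 421 = 3368
  N–H: 6 × 380 = 2280
  O=O: 3 × 512 = 1536
  Σ(broken) = 7184 kJ
Bonds formed (products):
  C≡N: 2 × 872 = 1744
  C–H: 2 × 421 = 842
  O–H: 12 × 447 = 5364
  Σ(formed) = 7950 kJ
ΔH = Σ(broken) − Σ(formed) = 7184 − 7950 = −766 kJ
For 2× the reaction as written: 2 × (−766) = −1532 kJ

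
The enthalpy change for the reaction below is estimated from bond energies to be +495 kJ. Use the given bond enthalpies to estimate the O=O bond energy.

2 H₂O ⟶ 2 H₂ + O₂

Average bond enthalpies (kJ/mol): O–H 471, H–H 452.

Let D be the O=O bond energy.
Σ(broken) = 4×471 = 1884
Σ(formed) = 2×452 + 1×D = 904 + D
ΔH = Σ(broken) − Σ(formed) = (1884) − (904 + D) = +980 − D
Setting this equal to +495 kJ gives D = 485 kJ/mol.

D(O=O) ≈ 485 kJ/mol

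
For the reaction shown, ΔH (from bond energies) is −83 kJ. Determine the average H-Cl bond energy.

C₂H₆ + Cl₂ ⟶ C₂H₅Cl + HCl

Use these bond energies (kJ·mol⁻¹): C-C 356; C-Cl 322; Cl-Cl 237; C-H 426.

D(H-Cl) ≈ 424 kJ/mol

Let D be the H-Cl bond energy.
Σ(broken) = 1×356 + 6×426 + 1×237 = 3149
Σ(formed) = 1×356 + 1×322 + 5×426 + 1×D = 2808 + D
ΔH = Σ(broken) − Σ(formed) = (3149) − (2808 + D) = +341 − D
Setting this equal to −83 kJ gives D = 424 kJ/mol.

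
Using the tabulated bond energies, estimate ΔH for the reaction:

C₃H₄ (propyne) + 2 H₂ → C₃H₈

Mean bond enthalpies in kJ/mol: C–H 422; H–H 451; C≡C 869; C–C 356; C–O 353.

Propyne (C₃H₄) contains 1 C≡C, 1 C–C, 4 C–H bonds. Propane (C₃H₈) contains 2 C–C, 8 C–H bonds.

Bonds broken (reactants):
  C≡C: 1 × 869 = 869
  C–C: 1 × 356 = 356
  C–H: 4 × 422 = 1688
  H–H: 2 × 451 = 902
  Σ(broken) = 3815 kJ
Bonds formed (products):
  C–C: 2 × 356 = 712
  C–H: 8 × 422 = 3376
  Σ(formed) = 4088 kJ
ΔH = Σ(broken) − Σ(formed) = 3815 − 4088 = −273 kJ

ΔH ≈ −273 kJ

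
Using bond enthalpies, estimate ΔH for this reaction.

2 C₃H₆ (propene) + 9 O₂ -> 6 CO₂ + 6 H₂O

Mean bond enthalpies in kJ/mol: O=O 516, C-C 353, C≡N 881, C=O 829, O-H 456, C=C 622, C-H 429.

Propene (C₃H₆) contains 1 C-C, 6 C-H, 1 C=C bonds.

Bonds broken (reactants):
  C-C: 2 × 353 = 706
  C-H: 12 × 429 = 5148
  C=C: 2 × 622 = 1244
  O=O: 9 × 516 = 4644
  Σ(broken) = 11742 kJ
Bonds formed (products):
  C=O: 12 × 829 = 9948
  O-H: 12 × 456 = 5472
  Σ(formed) = 15420 kJ
ΔH = Σ(broken) − Σ(formed) = 11742 − 15420 = −3678 kJ

ΔH ≈ −3678 kJ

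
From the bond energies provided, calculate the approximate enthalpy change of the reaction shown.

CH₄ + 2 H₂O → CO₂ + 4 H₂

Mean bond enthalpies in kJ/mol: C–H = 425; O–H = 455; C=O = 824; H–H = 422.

ΔH ≈ +184 kJ

Bonds broken (reactants):
  C–H: 4 × 425 = 1700
  O–H: 4 × 455 = 1820
  Σ(broken) = 3520 kJ
Bonds formed (products):
  C=O: 2 × 824 = 1648
  H–H: 4 × 422 = 1688
  Σ(formed) = 3336 kJ
ΔH = Σ(broken) − Σ(formed) = 3520 − 3336 = +184 kJ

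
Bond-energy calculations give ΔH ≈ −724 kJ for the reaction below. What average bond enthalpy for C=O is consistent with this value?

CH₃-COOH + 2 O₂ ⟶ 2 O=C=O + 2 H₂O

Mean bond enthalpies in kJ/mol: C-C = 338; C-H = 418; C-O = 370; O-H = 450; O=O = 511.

D(C=O) ≈ 786 kJ/mol

Let D be the C=O bond energy.
Σ(broken) = 1×338 + 3×418 + 1×370 + 1×D + 1×450 + 2×511 = 3434 + D
Σ(formed) = 4×D + 4×450 = 1800 + 4D
ΔH = Σ(broken) − Σ(formed) = (3434 + D) − (1800 + 4D) = +1634 − 3D
Setting this equal to −724 kJ gives 3D = 2358, so D = 786 kJ/mol.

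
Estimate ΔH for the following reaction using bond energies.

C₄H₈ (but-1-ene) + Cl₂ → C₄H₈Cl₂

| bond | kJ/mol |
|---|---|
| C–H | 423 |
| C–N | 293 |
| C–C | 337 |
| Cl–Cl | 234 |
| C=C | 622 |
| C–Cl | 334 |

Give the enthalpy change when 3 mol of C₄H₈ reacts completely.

ΔH = −447 kJ

Bonds broken (reactants):
  C–C: 2 × 337 = 674
  C–H: 8 × 423 = 3384
  C=C: 1 × 622 = 622
  Cl–Cl: 1 × 234 = 234
  Σ(broken) = 4914 kJ
Bonds formed (products):
  C–C: 3 × 337 = 1011
  C–Cl: 2 × 334 = 668
  C–H: 8 × 423 = 3384
  Σ(formed) = 5063 kJ
ΔH = Σ(broken) − Σ(formed) = 4914 − 5063 = −149 kJ
For 3× the reaction as written: 3 × (−149) = −447 kJ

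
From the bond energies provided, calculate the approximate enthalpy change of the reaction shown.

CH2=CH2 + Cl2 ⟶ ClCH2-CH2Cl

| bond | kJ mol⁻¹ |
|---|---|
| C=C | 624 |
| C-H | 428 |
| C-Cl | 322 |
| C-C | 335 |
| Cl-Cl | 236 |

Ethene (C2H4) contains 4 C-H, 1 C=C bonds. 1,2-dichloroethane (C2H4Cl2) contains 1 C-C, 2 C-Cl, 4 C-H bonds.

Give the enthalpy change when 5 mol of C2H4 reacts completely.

ΔH = −595 kJ

Bonds broken (reactants):
  C-H: 4 × 428 = 1712
  C=C: 1 × 624 = 624
  Cl-Cl: 1 × 236 = 236
  Σ(broken) = 2572 kJ
Bonds formed (products):
  C-C: 1 × 335 = 335
  C-Cl: 2 × 322 = 644
  C-H: 4 × 428 = 1712
  Σ(formed) = 2691 kJ
ΔH = Σ(broken) − Σ(formed) = 2572 − 2691 = −119 kJ
For 5× the reaction as written: 5 × (−119) = −595 kJ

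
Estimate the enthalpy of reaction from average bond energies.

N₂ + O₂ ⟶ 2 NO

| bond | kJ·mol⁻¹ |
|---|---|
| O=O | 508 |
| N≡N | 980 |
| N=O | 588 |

Bonds broken (reactants):
  N≡N: 1 × 980 = 980
  O=O: 1 × 508 = 508
  Σ(broken) = 1488 kJ
Bonds formed (products):
  N=O: 2 × 588 = 1176
  Σ(formed) = 1176 kJ
ΔH = Σ(broken) − Σ(formed) = 1488 − 1176 = +312 kJ

ΔH ≈ +312 kJ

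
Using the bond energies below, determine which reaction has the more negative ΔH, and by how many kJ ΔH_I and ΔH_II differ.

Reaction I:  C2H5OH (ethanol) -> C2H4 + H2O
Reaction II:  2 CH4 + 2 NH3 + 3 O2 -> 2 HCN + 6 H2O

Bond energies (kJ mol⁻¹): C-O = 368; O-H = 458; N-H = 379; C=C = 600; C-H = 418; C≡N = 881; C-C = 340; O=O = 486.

Reaction II, by 1086 kJ

Reaction I:
  Bonds broken (reactants):
    C-C: 1 × 340 = 340
    C-H: 5 × 418 = 2090
    C-O: 1 × 368 = 368
    O-H: 1 × 458 = 458
    Σ(broken) = 3256 kJ
  Bonds formed (products):
    C-H: 4 × 418 = 1672
    C=C: 1 × 600 = 600
    O-H: 2 × 458 = 916
    Σ(formed) = 3188 kJ
  ΔH_I = 3256 − 3188 = +68 kJ
Reaction II:
  Bonds broken (reactants):
    C-H: 8 × 418 = 3344
    N-H: 6 × 379 = 2274
    O=O: 3 × 486 = 1458
    Σ(broken) = 7076 kJ
  Bonds formed (products):
    C≡N: 2 × 881 = 1762
    C-H: 2 × 418 = 836
    O-H: 12 × 458 = 5496
    Σ(formed) = 8094 kJ
  ΔH_II = 7076 − 8094 = −1018 kJ
ΔH_I − ΔH_II = +1086 kJ, so reaction II has the more negative ΔH; |ΔH_I − ΔH_II| = 1086 kJ.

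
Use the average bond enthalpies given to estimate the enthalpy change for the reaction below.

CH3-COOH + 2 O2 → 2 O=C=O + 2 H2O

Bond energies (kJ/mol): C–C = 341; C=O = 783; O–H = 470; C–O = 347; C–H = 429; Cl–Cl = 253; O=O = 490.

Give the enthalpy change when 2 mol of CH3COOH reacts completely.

Bonds broken (reactants):
  C–C: 1 × 341 = 341
  C–H: 3 × 429 = 1287
  C–O: 1 × 347 = 347
  C=O: 1 × 783 = 783
  O–H: 1 × 470 = 470
  O=O: 2 × 490 = 980
  Σ(broken) = 4208 kJ
Bonds formed (products):
  C=O: 4 × 783 = 3132
  O–H: 4 × 470 = 1880
  Σ(formed) = 5012 kJ
ΔH = Σ(broken) − Σ(formed) = 4208 − 5012 = −804 kJ
For 2× the reaction as written: 2 × (−804) = −1608 kJ

ΔH = −1608 kJ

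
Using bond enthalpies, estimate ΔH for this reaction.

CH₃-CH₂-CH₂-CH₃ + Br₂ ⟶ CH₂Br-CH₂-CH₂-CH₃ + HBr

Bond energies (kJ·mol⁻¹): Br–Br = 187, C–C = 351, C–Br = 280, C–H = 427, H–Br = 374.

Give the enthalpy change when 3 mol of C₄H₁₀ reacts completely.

Bonds broken (reactants):
  Br–Br: 1 × 187 = 187
  C–C: 3 × 351 = 1053
  C–H: 10 × 427 = 4270
  Σ(broken) = 5510 kJ
Bonds formed (products):
  C–Br: 1 × 280 = 280
  C–C: 3 × 351 = 1053
  C–H: 9 × 427 = 3843
  H–Br: 1 × 374 = 374
  Σ(formed) = 5550 kJ
ΔH = Σ(broken) − Σ(formed) = 5510 − 5550 = −40 kJ
For 3× the reaction as written: 3 × (−40) = −120 kJ

ΔH = −120 kJ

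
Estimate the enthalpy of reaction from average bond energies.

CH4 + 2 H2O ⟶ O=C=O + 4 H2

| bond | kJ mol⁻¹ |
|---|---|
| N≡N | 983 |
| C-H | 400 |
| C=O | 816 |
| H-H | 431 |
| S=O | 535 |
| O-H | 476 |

Bonds broken (reactants):
  C-H: 4 × 400 = 1600
  O-H: 4 × 476 = 1904
  Σ(broken) = 3504 kJ
Bonds formed (products):
  C=O: 2 × 816 = 1632
  H-H: 4 × 431 = 1724
  Σ(formed) = 3356 kJ
ΔH = Σ(broken) − Σ(formed) = 3504 − 3356 = +148 kJ

ΔH ≈ +148 kJ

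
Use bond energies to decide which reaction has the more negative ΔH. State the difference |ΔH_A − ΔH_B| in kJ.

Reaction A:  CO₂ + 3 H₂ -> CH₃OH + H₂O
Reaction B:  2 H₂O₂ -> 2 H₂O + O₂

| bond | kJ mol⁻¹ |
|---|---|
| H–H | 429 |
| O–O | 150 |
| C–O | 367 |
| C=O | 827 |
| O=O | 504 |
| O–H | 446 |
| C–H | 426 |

Reaction B, by 162 kJ

Reaction A:
  Bonds broken (reactants):
    C=O: 2 × 827 = 1654
    H–H: 3 × 429 = 1287
    Σ(broken) = 2941 kJ
  Bonds formed (products):
    C–H: 3 × 426 = 1278
    C–O: 1 × 367 = 367
    O–H: 3 × 446 = 1338
    Σ(formed) = 2983 kJ
  ΔH_A = 2941 − 2983 = −42 kJ
Reaction B:
  Bonds broken (reactants):
    O–H: 4 × 446 = 1784
    O–O: 2 × 150 = 300
    Σ(broken) = 2084 kJ
  Bonds formed (products):
    O–H: 4 × 446 = 1784
    O=O: 1 × 504 = 504
    Σ(formed) = 2288 kJ
  ΔH_B = 2084 − 2288 = −204 kJ
ΔH_A − ΔH_B = +162 kJ, so reaction B has the more negative ΔH; |ΔH_A − ΔH_B| = 162 kJ.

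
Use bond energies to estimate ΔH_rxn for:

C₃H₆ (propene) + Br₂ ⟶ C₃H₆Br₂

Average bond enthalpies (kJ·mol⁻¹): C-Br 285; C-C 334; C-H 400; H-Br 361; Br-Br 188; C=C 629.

ΔH ≈ −87 kJ

Bonds broken (reactants):
  Br-Br: 1 × 188 = 188
  C-C: 1 × 334 = 334
  C-H: 6 × 400 = 2400
  C=C: 1 × 629 = 629
  Σ(broken) = 3551 kJ
Bonds formed (products):
  C-Br: 2 × 285 = 570
  C-C: 2 × 334 = 668
  C-H: 6 × 400 = 2400
  Σ(formed) = 3638 kJ
ΔH = Σ(broken) − Σ(formed) = 3551 − 3638 = −87 kJ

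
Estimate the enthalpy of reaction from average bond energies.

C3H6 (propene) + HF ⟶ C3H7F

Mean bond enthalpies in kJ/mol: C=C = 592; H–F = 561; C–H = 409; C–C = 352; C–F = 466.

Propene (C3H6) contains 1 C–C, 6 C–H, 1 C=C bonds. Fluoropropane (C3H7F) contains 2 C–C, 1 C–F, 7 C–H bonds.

ΔH ≈ −74 kJ

Bonds broken (reactants):
  C–C: 1 × 352 = 352
  C–H: 6 × 409 = 2454
  C=C: 1 × 592 = 592
  H–F: 1 × 561 = 561
  Σ(broken) = 3959 kJ
Bonds formed (products):
  C–C: 2 × 352 = 704
  C–F: 1 × 466 = 466
  C–H: 7 × 409 = 2863
  Σ(formed) = 4033 kJ
ΔH = Σ(broken) − Σ(formed) = 3959 − 4033 = −74 kJ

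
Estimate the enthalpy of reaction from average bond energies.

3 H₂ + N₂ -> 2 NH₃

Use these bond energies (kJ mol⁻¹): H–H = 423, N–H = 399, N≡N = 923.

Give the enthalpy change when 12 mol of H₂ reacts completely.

Bonds broken (reactants):
  H–H: 3 × 423 = 1269
  N≡N: 1 × 923 = 923
  Σ(broken) = 2192 kJ
Bonds formed (products):
  N–H: 6 × 399 = 2394
  Σ(formed) = 2394 kJ
ΔH = Σ(broken) − Σ(formed) = 2192 − 2394 = −202 kJ
For 4× the reaction as written: 4 × (−202) = −808 kJ

ΔH = −808 kJ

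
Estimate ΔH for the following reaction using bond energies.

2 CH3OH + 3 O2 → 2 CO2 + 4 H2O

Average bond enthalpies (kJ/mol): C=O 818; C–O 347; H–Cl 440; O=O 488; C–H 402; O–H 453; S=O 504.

ΔH ≈ −1420 kJ

Bonds broken (reactants):
  C–H: 6 × 402 = 2412
  C–O: 2 × 347 = 694
  O–H: 2 × 453 = 906
  O=O: 3 × 488 = 1464
  Σ(broken) = 5476 kJ
Bonds formed (products):
  C=O: 4 × 818 = 3272
  O–H: 8 × 453 = 3624
  Σ(formed) = 6896 kJ
ΔH = Σ(broken) − Σ(formed) = 5476 − 6896 = −1420 kJ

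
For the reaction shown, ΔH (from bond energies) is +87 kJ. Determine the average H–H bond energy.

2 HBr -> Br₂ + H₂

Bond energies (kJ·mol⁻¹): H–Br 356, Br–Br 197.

D(H–H) ≈ 428 kJ/mol

Let D be the H–H bond energy.
Σ(broken) = 2×356 = 712
Σ(formed) = 1×197 + 1×D = 197 + D
ΔH = Σ(broken) − Σ(formed) = (712) − (197 + D) = +515 − D
Setting this equal to +87 kJ gives D = 428 kJ/mol.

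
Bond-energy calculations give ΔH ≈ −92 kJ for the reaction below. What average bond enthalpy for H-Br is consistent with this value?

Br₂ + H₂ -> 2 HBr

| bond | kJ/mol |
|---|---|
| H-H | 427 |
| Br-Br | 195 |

Let D be the H-Br bond energy.
Σ(broken) = 1×195 + 1×427 = 622
Σ(formed) = 2×D = 2D
ΔH = Σ(broken) − Σ(formed) = (622) − (2D) = +622 − 2D
Setting this equal to −92 kJ gives 2D = 714, so D = 357 kJ/mol.

D(H-Br) ≈ 357 kJ/mol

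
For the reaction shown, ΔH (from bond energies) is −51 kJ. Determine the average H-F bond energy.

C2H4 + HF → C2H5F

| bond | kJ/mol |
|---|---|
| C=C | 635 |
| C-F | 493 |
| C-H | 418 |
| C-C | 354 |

Let D be the H-F bond energy.
Σ(broken) = 4×418 + 1×635 + 1×D = 2307 + D
Σ(formed) = 1×354 + 1×493 + 5×418 = 2937
ΔH = Σ(broken) − Σ(formed) = (2307 + D) − (2937) = −630 + D
Setting this equal to −51 kJ gives D = 579 kJ/mol.

D(H-F) ≈ 579 kJ/mol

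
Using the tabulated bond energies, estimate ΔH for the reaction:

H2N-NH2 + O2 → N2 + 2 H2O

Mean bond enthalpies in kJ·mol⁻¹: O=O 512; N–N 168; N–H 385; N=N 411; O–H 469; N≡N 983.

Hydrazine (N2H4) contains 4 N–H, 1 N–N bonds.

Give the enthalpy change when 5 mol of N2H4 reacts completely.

Bonds broken (reactants):
  N–H: 4 × 385 = 1540
  N–N: 1 × 168 = 168
  O=O: 1 × 512 = 512
  Σ(broken) = 2220 kJ
Bonds formed (products):
  N≡N: 1 × 983 = 983
  O–H: 4 × 469 = 1876
  Σ(formed) = 2859 kJ
ΔH = Σ(broken) − Σ(formed) = 2220 − 2859 = −639 kJ
For 5× the reaction as written: 5 × (−639) = −3195 kJ

ΔH = −3195 kJ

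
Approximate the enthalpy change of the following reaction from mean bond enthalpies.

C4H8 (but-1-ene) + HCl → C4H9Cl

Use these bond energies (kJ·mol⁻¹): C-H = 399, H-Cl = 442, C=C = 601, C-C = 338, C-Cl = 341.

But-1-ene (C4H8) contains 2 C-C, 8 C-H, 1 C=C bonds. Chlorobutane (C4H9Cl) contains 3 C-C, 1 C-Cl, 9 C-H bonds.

ΔH ≈ −35 kJ

Bonds broken (reactants):
  C-C: 2 × 338 = 676
  C-H: 8 × 399 = 3192
  C=C: 1 × 601 = 601
  H-Cl: 1 × 442 = 442
  Σ(broken) = 4911 kJ
Bonds formed (products):
  C-C: 3 × 338 = 1014
  C-Cl: 1 × 341 = 341
  C-H: 9 × 399 = 3591
  Σ(formed) = 4946 kJ
ΔH = Σ(broken) − Σ(formed) = 4911 − 4946 = −35 kJ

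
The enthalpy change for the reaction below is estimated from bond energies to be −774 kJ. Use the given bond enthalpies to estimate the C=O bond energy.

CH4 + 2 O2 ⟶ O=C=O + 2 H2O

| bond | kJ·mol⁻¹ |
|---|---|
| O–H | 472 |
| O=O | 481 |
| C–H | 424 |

D(C=O) ≈ 772 kJ/mol

Let D be the C=O bond energy.
Σ(broken) = 4×424 + 2×481 = 2658
Σ(formed) = 2×D + 4×472 = 1888 + 2D
ΔH = Σ(broken) − Σ(formed) = (2658) − (1888 + 2D) = +770 − 2D
Setting this equal to −774 kJ gives 2D = 1544, so D = 772 kJ/mol.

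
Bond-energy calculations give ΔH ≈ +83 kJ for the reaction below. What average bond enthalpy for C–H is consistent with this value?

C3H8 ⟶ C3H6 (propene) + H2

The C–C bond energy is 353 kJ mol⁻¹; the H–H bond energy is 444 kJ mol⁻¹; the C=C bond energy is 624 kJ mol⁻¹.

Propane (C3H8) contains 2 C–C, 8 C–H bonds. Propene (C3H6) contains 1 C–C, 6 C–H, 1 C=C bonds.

Let D be the C–H bond energy.
Σ(broken) = 2×353 + 8×D = 706 + 8D
Σ(formed) = 1×353 + 6×D + 1×624 + 1×444 = 1421 + 6D
ΔH = Σ(broken) − Σ(formed) = (706 + 8D) − (1421 + 6D) = −715 + 2D
Setting this equal to +83 kJ gives 2D = 798, so D = 399 kJ/mol.

D(C–H) ≈ 399 kJ/mol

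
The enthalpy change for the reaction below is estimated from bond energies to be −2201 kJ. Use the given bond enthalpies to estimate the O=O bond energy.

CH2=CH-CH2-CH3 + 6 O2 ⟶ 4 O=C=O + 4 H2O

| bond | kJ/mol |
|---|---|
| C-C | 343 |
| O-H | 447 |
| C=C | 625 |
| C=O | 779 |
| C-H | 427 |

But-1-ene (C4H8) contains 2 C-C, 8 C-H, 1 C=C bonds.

Let D be the O=O bond energy.
Σ(broken) = 2×343 + 8×427 + 1×625 + 6×D = 4727 + 6D
Σ(formed) = 8×779 + 8×447 = 9808
ΔH = Σ(broken) − Σ(formed) = (4727 + 6D) − (9808) = −5081 + 6D
Setting this equal to −2201 kJ gives 6D = 2880, so D = 480 kJ/mol.

D(O=O) ≈ 480 kJ/mol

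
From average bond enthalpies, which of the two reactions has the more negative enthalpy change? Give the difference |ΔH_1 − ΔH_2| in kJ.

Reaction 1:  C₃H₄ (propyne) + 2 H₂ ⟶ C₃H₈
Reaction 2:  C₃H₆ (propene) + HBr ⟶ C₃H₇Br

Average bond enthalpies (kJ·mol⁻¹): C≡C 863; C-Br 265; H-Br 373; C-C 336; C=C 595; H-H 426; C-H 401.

Reaction 1:
  Bonds broken (reactants):
    C≡C: 1 × 863 = 863
    C-C: 1 × 336 = 336
    C-H: 4 × 401 = 1604
    H-H: 2 × 426 = 852
    Σ(broken) = 3655 kJ
  Bonds formed (products):
    C-C: 2 × 336 = 672
    C-H: 8 × 401 = 3208
    Σ(formed) = 3880 kJ
  ΔH_1 = 3655 − 3880 = −225 kJ
Reaction 2:
  Bonds broken (reactants):
    C-C: 1 × 336 = 336
    C-H: 6 × 401 = 2406
    C=C: 1 × 595 = 595
    H-Br: 1 × 373 = 373
    Σ(broken) = 3710 kJ
  Bonds formed (products):
    C-Br: 1 × 265 = 265
    C-C: 2 × 336 = 672
    C-H: 7 × 401 = 2807
    Σ(formed) = 3744 kJ
  ΔH_2 = 3710 − 3744 = −34 kJ
ΔH_1 − ΔH_2 = −191 kJ, so reaction 1 has the more negative ΔH; |ΔH_1 − ΔH_2| = 191 kJ.

Reaction 1, by 191 kJ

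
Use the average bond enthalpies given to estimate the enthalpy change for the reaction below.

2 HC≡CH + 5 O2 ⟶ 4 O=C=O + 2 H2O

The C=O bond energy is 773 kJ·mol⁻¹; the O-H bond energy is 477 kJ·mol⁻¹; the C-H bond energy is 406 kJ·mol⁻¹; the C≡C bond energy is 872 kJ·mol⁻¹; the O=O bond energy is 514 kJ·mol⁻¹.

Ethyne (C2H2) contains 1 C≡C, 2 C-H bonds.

ΔH ≈ −2154 kJ

Bonds broken (reactants):
  C≡C: 2 × 872 = 1744
  C-H: 4 × 406 = 1624
  O=O: 5 × 514 = 2570
  Σ(broken) = 5938 kJ
Bonds formed (products):
  C=O: 8 × 773 = 6184
  O-H: 4 × 477 = 1908
  Σ(formed) = 8092 kJ
ΔH = Σ(broken) − Σ(formed) = 5938 − 8092 = −2154 kJ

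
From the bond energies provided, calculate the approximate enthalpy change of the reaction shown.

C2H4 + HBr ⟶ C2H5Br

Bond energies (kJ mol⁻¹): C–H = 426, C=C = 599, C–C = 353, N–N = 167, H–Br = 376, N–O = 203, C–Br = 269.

ΔH ≈ −73 kJ

Bonds broken (reactants):
  C–H: 4 × 426 = 1704
  C=C: 1 × 599 = 599
  H–Br: 1 × 376 = 376
  Σ(broken) = 2679 kJ
Bonds formed (products):
  C–Br: 1 × 269 = 269
  C–C: 1 × 353 = 353
  C–H: 5 × 426 = 2130
  Σ(formed) = 2752 kJ
ΔH = Σ(broken) − Σ(formed) = 2679 − 2752 = −73 kJ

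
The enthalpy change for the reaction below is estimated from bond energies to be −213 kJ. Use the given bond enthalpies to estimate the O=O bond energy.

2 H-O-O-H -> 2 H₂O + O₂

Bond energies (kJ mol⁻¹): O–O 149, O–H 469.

D(O=O) ≈ 511 kJ/mol

Let D be the O=O bond energy.
Σ(broken) = 4×469 + 2×149 = 2174
Σ(formed) = 4×469 + 1×D = 1876 + D
ΔH = Σ(broken) − Σ(formed) = (2174) − (1876 + D) = +298 − D
Setting this equal to −213 kJ gives D = 511 kJ/mol.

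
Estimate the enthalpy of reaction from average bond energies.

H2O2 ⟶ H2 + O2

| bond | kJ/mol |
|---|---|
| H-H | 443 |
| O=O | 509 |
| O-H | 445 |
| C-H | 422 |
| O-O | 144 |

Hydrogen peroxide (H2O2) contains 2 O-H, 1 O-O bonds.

Bonds broken (reactants):
  O-H: 2 × 445 = 890
  O-O: 1 × 144 = 144
  Σ(broken) = 1034 kJ
Bonds formed (products):
  H-H: 1 × 443 = 443
  O=O: 1 × 509 = 509
  Σ(formed) = 952 kJ
ΔH = Σ(broken) − Σ(formed) = 1034 − 952 = +82 kJ

ΔH ≈ +82 kJ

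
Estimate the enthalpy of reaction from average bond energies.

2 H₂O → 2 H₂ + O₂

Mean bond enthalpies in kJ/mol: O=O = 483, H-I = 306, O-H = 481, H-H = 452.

Bonds broken (reactants):
  O-H: 4 × 481 = 1924
  Σ(broken) = 1924 kJ
Bonds formed (products):
  H-H: 2 × 452 = 904
  O=O: 1 × 483 = 483
  Σ(formed) = 1387 kJ
ΔH = Σ(broken) − Σ(formed) = 1924 − 1387 = +537 kJ

ΔH ≈ +537 kJ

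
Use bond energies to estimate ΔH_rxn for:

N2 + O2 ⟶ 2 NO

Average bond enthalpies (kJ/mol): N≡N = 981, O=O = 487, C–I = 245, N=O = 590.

ΔH ≈ +288 kJ

Bonds broken (reactants):
  N≡N: 1 × 981 = 981
  O=O: 1 × 487 = 487
  Σ(broken) = 1468 kJ
Bonds formed (products):
  N=O: 2 × 590 = 1180
  Σ(formed) = 1180 kJ
ΔH = Σ(broken) − Σ(formed) = 1468 − 1180 = +288 kJ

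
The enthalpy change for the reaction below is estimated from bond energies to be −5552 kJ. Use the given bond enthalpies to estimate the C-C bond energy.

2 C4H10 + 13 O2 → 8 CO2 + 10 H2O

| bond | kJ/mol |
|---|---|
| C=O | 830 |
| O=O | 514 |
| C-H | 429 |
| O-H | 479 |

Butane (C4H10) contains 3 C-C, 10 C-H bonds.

Let D be the C-C bond energy.
Σ(broken) = 6×D + 20×429 + 13×514 = 15262 + 6D
Σ(formed) = 16×830 + 20×479 = 22860
ΔH = Σ(broken) − Σ(formed) = (15262 + 6D) − (22860) = −7598 + 6D
Setting this equal to −5552 kJ gives 6D = 2046, so D = 341 kJ/mol.

D(C-C) ≈ 341 kJ/mol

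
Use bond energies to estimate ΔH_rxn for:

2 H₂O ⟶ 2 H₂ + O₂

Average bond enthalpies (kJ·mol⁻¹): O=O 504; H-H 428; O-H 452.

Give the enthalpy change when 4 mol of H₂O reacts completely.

ΔH = +896 kJ

Bonds broken (reactants):
  O-H: 4 × 452 = 1808
  Σ(broken) = 1808 kJ
Bonds formed (products):
  H-H: 2 × 428 = 856
  O=O: 1 × 504 = 504
  Σ(formed) = 1360 kJ
ΔH = Σ(broken) − Σ(formed) = 1808 − 1360 = +448 kJ
For 2× the reaction as written: 2 × (+448) = +896 kJ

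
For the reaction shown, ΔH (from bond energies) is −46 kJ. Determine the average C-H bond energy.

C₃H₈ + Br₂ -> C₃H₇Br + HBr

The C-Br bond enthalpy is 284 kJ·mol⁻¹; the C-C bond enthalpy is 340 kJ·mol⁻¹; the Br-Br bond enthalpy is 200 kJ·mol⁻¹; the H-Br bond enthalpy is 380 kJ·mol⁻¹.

D(C-H) ≈ 418 kJ/mol

Let D be the C-H bond energy.
Σ(broken) = 1×200 + 2×340 + 8×D = 880 + 8D
Σ(formed) = 1×284 + 2×340 + 7×D + 1×380 = 1344 + 7D
ΔH = Σ(broken) − Σ(formed) = (880 + 8D) − (1344 + 7D) = −464 + D
Setting this equal to −46 kJ gives D = 418 kJ/mol.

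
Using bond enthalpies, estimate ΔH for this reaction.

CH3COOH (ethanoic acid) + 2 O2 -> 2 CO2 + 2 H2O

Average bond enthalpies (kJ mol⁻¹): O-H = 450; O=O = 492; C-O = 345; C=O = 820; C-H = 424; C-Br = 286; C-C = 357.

Bonds broken (reactants):
  C-C: 1 × 357 = 357
  C-H: 3 × 424 = 1272
  C-O: 1 × 345 = 345
  C=O: 1 × 820 = 820
  O-H: 1 × 450 = 450
  O=O: 2 × 492 = 984
  Σ(broken) = 4228 kJ
Bonds formed (products):
  C=O: 4 × 820 = 3280
  O-H: 4 × 450 = 1800
  Σ(formed) = 5080 kJ
ΔH = Σ(broken) − Σ(formed) = 4228 − 5080 = −852 kJ

ΔH ≈ −852 kJ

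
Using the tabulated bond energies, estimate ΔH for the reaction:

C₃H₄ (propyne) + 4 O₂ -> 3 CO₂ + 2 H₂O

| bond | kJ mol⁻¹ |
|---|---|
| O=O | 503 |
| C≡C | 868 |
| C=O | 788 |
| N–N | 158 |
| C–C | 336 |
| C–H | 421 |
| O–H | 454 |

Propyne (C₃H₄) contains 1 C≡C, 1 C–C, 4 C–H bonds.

ΔH ≈ −1644 kJ

Bonds broken (reactants):
  C≡C: 1 × 868 = 868
  C–C: 1 × 336 = 336
  C–H: 4 × 421 = 1684
  O=O: 4 × 503 = 2012
  Σ(broken) = 4900 kJ
Bonds formed (products):
  C=O: 6 × 788 = 4728
  O–H: 4 × 454 = 1816
  Σ(formed) = 6544 kJ
ΔH = Σ(broken) − Σ(formed) = 4900 − 6544 = −1644 kJ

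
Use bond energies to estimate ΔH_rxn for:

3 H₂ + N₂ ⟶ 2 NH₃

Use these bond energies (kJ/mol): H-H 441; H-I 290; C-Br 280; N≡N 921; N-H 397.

ΔH ≈ −138 kJ

Bonds broken (reactants):
  H-H: 3 × 441 = 1323
  N≡N: 1 × 921 = 921
  Σ(broken) = 2244 kJ
Bonds formed (products):
  N-H: 6 × 397 = 2382
  Σ(formed) = 2382 kJ
ΔH = Σ(broken) − Σ(formed) = 2244 − 2382 = −138 kJ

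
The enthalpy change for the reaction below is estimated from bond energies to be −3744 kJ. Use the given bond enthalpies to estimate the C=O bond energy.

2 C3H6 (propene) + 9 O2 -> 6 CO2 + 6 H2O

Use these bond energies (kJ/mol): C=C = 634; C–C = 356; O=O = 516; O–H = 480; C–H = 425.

D(C=O) ≈ 809 kJ/mol

Let D be the C=O bond energy.
Σ(broken) = 2×356 + 12×425 + 2×634 + 9×516 = 11724
Σ(formed) = 12×D + 12×480 = 5760 + 12D
ΔH = Σ(broken) − Σ(formed) = (11724) − (5760 + 12D) = +5964 − 12D
Setting this equal to −3744 kJ gives 12D = 9708, so D = 809 kJ/mol.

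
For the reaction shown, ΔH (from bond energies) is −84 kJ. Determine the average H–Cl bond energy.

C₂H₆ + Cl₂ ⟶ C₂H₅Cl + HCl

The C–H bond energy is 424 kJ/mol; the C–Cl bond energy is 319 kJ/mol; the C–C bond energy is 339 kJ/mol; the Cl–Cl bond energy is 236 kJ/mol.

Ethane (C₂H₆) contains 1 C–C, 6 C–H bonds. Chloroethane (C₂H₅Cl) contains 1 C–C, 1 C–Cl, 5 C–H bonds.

D(H–Cl) ≈ 425 kJ/mol

Let D be the H–Cl bond energy.
Σ(broken) = 1×339 + 6×424 + 1×236 = 3119
Σ(formed) = 1×339 + 1×319 + 5×424 + 1×D = 2778 + D
ΔH = Σ(broken) − Σ(formed) = (3119) − (2778 + D) = +341 − D
Setting this equal to −84 kJ gives D = 425 kJ/mol.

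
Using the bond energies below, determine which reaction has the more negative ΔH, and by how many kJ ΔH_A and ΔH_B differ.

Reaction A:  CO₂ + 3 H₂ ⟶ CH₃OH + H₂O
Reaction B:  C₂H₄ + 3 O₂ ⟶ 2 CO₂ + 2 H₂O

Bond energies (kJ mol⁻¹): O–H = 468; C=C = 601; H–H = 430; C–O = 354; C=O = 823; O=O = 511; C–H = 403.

Reaction A:
  Bonds broken (reactants):
    C=O: 2 × 823 = 1646
    H–H: 3 × 430 = 1290
    Σ(broken) = 2936 kJ
  Bonds formed (products):
    C–H: 3 × 403 = 1209
    C–O: 1 × 354 = 354
    O–H: 3 × 468 = 1404
    Σ(formed) = 2967 kJ
  ΔH_A = 2936 − 2967 = −31 kJ
Reaction B:
  Bonds broken (reactants):
    C–H: 4 × 403 = 1612
    C=C: 1 × 601 = 601
    O=O: 3 × 511 = 1533
    Σ(broken) = 3746 kJ
  Bonds formed (products):
    C=O: 4 × 823 = 3292
    O–H: 4 × 468 = 1872
    Σ(formed) = 5164 kJ
  ΔH_B = 3746 − 5164 = −1418 kJ
ΔH_A − ΔH_B = +1387 kJ, so reaction B has the more negative ΔH; |ΔH_A − ΔH_B| = 1387 kJ.

Reaction B, by 1387 kJ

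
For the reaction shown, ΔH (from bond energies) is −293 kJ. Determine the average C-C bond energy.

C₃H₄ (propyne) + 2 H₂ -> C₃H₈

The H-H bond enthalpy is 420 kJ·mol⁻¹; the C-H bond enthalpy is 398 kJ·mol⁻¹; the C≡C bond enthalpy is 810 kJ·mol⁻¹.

D(C-C) ≈ 351 kJ/mol

Let D be the C-C bond energy.
Σ(broken) = 1×810 + 1×D + 4×398 + 2×420 = 3242 + D
Σ(formed) = 2×D + 8×398 = 3184 + 2D
ΔH = Σ(broken) − Σ(formed) = (3242 + D) − (3184 + 2D) = +58 − D
Setting this equal to −293 kJ gives D = 351 kJ/mol.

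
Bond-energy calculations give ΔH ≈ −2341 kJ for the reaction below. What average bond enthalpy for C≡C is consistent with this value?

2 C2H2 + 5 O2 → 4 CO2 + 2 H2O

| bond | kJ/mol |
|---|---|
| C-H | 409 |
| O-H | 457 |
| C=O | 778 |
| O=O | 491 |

D(C≡C) ≈ 810 kJ/mol

Let D be the C≡C bond energy.
Σ(broken) = 2×D + 4×409 + 5×491 = 4091 + 2D
Σ(formed) = 8×778 + 4×457 = 8052
ΔH = Σ(broken) − Σ(formed) = (4091 + 2D) − (8052) = −3961 + 2D
Setting this equal to −2341 kJ gives 2D = 1620, so D = 810 kJ/mol.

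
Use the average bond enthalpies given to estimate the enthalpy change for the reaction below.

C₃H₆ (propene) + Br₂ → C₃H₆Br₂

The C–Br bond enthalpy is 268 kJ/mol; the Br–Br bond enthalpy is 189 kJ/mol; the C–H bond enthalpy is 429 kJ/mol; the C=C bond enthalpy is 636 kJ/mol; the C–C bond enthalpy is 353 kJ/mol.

ΔH ≈ −64 kJ

Bonds broken (reactants):
  Br–Br: 1 × 189 = 189
  C–C: 1 × 353 = 353
  C–H: 6 × 429 = 2574
  C=C: 1 × 636 = 636
  Σ(broken) = 3752 kJ
Bonds formed (products):
  C–Br: 2 × 268 = 536
  C–C: 2 × 353 = 706
  C–H: 6 × 429 = 2574
  Σ(formed) = 3816 kJ
ΔH = Σ(broken) − Σ(formed) = 3752 − 3816 = −64 kJ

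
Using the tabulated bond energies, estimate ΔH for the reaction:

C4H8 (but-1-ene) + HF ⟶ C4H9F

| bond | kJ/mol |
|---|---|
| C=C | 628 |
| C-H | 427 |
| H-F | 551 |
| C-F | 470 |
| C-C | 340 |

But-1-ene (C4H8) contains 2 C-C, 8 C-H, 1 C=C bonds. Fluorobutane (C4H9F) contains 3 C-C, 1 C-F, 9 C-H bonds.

Bonds broken (reactants):
  C-C: 2 × 340 = 680
  C-H: 8 × 427 = 3416
  C=C: 1 × 628 = 628
  H-F: 1 × 551 = 551
  Σ(broken) = 5275 kJ
Bonds formed (products):
  C-C: 3 × 340 = 1020
  C-F: 1 × 470 = 470
  C-H: 9 × 427 = 3843
  Σ(formed) = 5333 kJ
ΔH = Σ(broken) − Σ(formed) = 5275 − 5333 = −58 kJ

ΔH ≈ −58 kJ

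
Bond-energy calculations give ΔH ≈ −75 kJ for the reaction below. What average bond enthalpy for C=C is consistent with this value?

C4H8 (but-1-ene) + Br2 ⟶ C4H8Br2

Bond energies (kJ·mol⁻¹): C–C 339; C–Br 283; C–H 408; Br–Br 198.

Let D be the C=C bond energy.
Σ(broken) = 1×198 + 2×339 + 8×408 + 1×D = 4140 + D
Σ(formed) = 2×283 + 3×339 + 8×408 = 4847
ΔH = Σ(broken) − Σ(formed) = (4140 + D) − (4847) = −707 + D
Setting this equal to −75 kJ gives D = 632 kJ/mol.

D(C=C) ≈ 632 kJ/mol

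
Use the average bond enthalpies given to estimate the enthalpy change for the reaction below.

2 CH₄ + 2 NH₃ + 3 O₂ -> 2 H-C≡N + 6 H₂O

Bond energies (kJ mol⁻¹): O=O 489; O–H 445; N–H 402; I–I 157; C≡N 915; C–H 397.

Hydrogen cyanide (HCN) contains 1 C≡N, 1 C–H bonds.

ΔH ≈ −909 kJ

Bonds broken (reactants):
  C–H: 8 × 397 = 3176
  N–H: 6 × 402 = 2412
  O=O: 3 × 489 = 1467
  Σ(broken) = 7055 kJ
Bonds formed (products):
  C≡N: 2 × 915 = 1830
  C–H: 2 × 397 = 794
  O–H: 12 × 445 = 5340
  Σ(formed) = 7964 kJ
ΔH = Σ(broken) − Σ(formed) = 7055 − 7964 = −909 kJ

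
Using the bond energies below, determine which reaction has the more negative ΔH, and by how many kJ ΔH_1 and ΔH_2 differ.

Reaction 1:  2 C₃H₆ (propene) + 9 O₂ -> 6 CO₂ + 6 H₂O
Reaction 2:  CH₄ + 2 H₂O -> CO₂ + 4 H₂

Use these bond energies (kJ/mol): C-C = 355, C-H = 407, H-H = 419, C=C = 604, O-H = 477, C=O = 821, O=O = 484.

Reaction 1, by 4636 kJ

Reaction 1:
  Bonds broken (reactants):
    C-C: 2 × 355 = 710
    C-H: 12 × 407 = 4884
    C=C: 2 × 604 = 1208
    O=O: 9 × 484 = 4356
    Σ(broken) = 11158 kJ
  Bonds formed (products):
    C=O: 12 × 821 = 9852
    O-H: 12 × 477 = 5724
    Σ(formed) = 15576 kJ
  ΔH_1 = 11158 − 15576 = −4418 kJ
Reaction 2:
  Bonds broken (reactants):
    C-H: 4 × 407 = 1628
    O-H: 4 × 477 = 1908
    Σ(broken) = 3536 kJ
  Bonds formed (products):
    C=O: 2 × 821 = 1642
    H-H: 4 × 419 = 1676
    Σ(formed) = 3318 kJ
  ΔH_2 = 3536 − 3318 = +218 kJ
ΔH_1 − ΔH_2 = −4636 kJ, so reaction 1 has the more negative ΔH; |ΔH_1 − ΔH_2| = 4636 kJ.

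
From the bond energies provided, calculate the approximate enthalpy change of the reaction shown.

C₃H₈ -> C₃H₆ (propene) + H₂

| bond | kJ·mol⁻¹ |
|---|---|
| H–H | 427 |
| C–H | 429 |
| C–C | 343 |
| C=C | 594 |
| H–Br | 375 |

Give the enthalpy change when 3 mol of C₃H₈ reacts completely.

ΔH = +540 kJ

Bonds broken (reactants):
  C–C: 2 × 343 = 686
  C–H: 8 × 429 = 3432
  Σ(broken) = 4118 kJ
Bonds formed (products):
  C–C: 1 × 343 = 343
  C–H: 6 × 429 = 2574
  C=C: 1 × 594 = 594
  H–H: 1 × 427 = 427
  Σ(formed) = 3938 kJ
ΔH = Σ(broken) − Σ(formed) = 4118 − 3938 = +180 kJ
For 3× the reaction as written: 3 × (+180) = +540 kJ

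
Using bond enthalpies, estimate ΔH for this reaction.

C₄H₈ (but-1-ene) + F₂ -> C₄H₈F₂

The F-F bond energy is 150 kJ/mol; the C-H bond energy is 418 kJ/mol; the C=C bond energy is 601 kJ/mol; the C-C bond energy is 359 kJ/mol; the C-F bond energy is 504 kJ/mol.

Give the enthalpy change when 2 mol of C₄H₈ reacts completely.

Bonds broken (reactants):
  C-C: 2 × 359 = 718
  C-H: 8 × 418 = 3344
  C=C: 1 × 601 = 601
  F-F: 1 × 150 = 150
  Σ(broken) = 4813 kJ
Bonds formed (products):
  C-C: 3 × 359 = 1077
  C-F: 2 × 504 = 1008
  C-H: 8 × 418 = 3344
  Σ(formed) = 5429 kJ
ΔH = Σ(broken) − Σ(formed) = 4813 − 5429 = −616 kJ
For 2× the reaction as written: 2 × (−616) = −1232 kJ

ΔH = −1232 kJ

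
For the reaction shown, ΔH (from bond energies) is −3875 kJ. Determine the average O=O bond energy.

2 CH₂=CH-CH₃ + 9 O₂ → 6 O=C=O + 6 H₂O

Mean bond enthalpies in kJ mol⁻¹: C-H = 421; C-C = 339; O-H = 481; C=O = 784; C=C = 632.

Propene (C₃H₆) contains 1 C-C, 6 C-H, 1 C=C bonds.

Let D be the O=O bond energy.
Σ(broken) = 2×339 + 12×421 + 2×632 + 9×D = 6994 + 9D
Σ(formed) = 12×784 + 12×481 = 15180
ΔH = Σ(broken) − Σ(formed) = (6994 + 9D) − (15180) = −8186 + 9D
Setting this equal to −3875 kJ gives 9D = 4311, so D = 479 kJ/mol.

D(O=O) ≈ 479 kJ/mol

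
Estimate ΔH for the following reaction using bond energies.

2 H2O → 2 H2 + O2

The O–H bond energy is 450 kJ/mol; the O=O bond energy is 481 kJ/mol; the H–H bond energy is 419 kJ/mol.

ΔH ≈ +481 kJ

Bonds broken (reactants):
  O–H: 4 × 450 = 1800
  Σ(broken) = 1800 kJ
Bonds formed (products):
  H–H: 2 × 419 = 838
  O=O: 1 × 481 = 481
  Σ(formed) = 1319 kJ
ΔH = Σ(broken) − Σ(formed) = 1800 − 1319 = +481 kJ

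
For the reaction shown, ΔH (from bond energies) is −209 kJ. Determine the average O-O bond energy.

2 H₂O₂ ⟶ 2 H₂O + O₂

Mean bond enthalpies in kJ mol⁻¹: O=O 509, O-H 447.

D(O-O) ≈ 150 kJ/mol

Let D be the O-O bond energy.
Σ(broken) = 4×447 + 2×D = 1788 + 2D
Σ(formed) = 4×447 + 1×509 = 2297
ΔH = Σ(broken) − Σ(formed) = (1788 + 2D) − (2297) = −509 + 2D
Setting this equal to −209 kJ gives 2D = 300, so D = 150 kJ/mol.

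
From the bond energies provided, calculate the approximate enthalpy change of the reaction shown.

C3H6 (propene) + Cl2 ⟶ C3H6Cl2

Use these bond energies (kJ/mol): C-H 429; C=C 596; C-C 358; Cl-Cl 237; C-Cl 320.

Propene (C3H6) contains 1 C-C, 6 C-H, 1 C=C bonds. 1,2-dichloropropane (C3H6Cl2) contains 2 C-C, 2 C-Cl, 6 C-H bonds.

ΔH ≈ −165 kJ

Bonds broken (reactants):
  C-C: 1 × 358 = 358
  C-H: 6 × 429 = 2574
  C=C: 1 × 596 = 596
  Cl-Cl: 1 × 237 = 237
  Σ(broken) = 3765 kJ
Bonds formed (products):
  C-C: 2 × 358 = 716
  C-Cl: 2 × 320 = 640
  C-H: 6 × 429 = 2574
  Σ(formed) = 3930 kJ
ΔH = Σ(broken) − Σ(formed) = 3765 − 3930 = −165 kJ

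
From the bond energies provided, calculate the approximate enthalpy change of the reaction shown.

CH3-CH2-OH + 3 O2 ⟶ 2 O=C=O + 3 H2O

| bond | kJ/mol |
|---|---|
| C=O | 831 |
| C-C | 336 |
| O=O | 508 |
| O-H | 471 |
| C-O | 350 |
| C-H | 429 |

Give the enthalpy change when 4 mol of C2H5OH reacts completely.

Bonds broken (reactants):
  C-C: 1 × 336 = 336
  C-H: 5 × 429 = 2145
  C-O: 1 × 350 = 350
  O-H: 1 × 471 = 471
  O=O: 3 × 508 = 1524
  Σ(broken) = 4826 kJ
Bonds formed (products):
  C=O: 4 × 831 = 3324
  O-H: 6 × 471 = 2826
  Σ(formed) = 6150 kJ
ΔH = Σ(broken) − Σ(formed) = 4826 − 6150 = −1324 kJ
For 4× the reaction as written: 4 × (−1324) = −5296 kJ

ΔH = −5296 kJ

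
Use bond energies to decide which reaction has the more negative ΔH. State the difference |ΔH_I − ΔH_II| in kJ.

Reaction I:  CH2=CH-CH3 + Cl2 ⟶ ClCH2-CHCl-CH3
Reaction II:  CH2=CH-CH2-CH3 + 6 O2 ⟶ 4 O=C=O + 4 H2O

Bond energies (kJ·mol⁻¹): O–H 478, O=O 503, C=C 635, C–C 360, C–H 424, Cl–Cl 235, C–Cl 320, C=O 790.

Reaction I:
  Bonds broken (reactants):
    C–C: 1 × 360 = 360
    C–H: 6 × 424 = 2544
    C=C: 1 × 635 = 635
    Cl–Cl: 1 × 235 = 235
    Σ(broken) = 3774 kJ
  Bonds formed (products):
    C–C: 2 × 360 = 720
    C–Cl: 2 × 320 = 640
    C–H: 6 × 424 = 2544
    Σ(formed) = 3904 kJ
  ΔH_I = 3774 − 3904 = −130 kJ
Reaction II:
  Bonds broken (reactants):
    C–C: 2 × 360 = 720
    C–H: 8 × 424 = 3392
    C=C: 1 × 635 = 635
    O=O: 6 × 503 = 3018
    Σ(broken) = 7765 kJ
  Bonds formed (products):
    C=O: 8 × 790 = 6320
    O–H: 8 × 478 = 3824
    Σ(formed) = 10144 kJ
  ΔH_II = 7765 − 10144 = −2379 kJ
ΔH_I − ΔH_II = +2249 kJ, so reaction II has the more negative ΔH; |ΔH_I − ΔH_II| = 2249 kJ.

Reaction II, by 2249 kJ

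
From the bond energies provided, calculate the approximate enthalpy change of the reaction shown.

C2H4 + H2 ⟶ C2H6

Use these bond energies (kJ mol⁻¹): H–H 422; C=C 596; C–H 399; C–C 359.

Bonds broken (reactants):
  C–H: 4 × 399 = 1596
  C=C: 1 × 596 = 596
  H–H: 1 × 422 = 422
  Σ(broken) = 2614 kJ
Bonds formed (products):
  C–C: 1 × 359 = 359
  C–H: 6 × 399 = 2394
  Σ(formed) = 2753 kJ
ΔH = Σ(broken) − Σ(formed) = 2614 − 2753 = −139 kJ

ΔH ≈ −139 kJ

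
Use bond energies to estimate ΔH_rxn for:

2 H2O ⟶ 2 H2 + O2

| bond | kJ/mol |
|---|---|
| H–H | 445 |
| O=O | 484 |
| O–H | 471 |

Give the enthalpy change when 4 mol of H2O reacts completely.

Bonds broken (reactants):
  O–H: 4 × 471 = 1884
  Σ(broken) = 1884 kJ
Bonds formed (products):
  H–H: 2 × 445 = 890
  O=O: 1 × 484 = 484
  Σ(formed) = 1374 kJ
ΔH = Σ(broken) − Σ(formed) = 1884 − 1374 = +510 kJ
For 2× the reaction as written: 2 × (+510) = +1020 kJ

ΔH = +1020 kJ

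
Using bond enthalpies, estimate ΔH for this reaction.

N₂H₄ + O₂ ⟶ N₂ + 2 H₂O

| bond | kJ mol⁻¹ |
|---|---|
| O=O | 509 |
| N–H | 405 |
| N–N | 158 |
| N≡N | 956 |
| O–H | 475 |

Bonds broken (reactants):
  N–H: 4 × 405 = 1620
  N–N: 1 × 158 = 158
  O=O: 1 × 509 = 509
  Σ(broken) = 2287 kJ
Bonds formed (products):
  N≡N: 1 × 956 = 956
  O–H: 4 × 475 = 1900
  Σ(formed) = 2856 kJ
ΔH = Σ(broken) − Σ(formed) = 2287 − 2856 = −569 kJ

ΔH ≈ −569 kJ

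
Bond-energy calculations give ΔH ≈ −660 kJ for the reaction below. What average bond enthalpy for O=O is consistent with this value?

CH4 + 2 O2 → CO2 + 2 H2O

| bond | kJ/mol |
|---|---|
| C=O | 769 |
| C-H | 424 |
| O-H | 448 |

D(O=O) ≈ 487 kJ/mol

Let D be the O=O bond energy.
Σ(broken) = 4×424 + 2×D = 1696 + 2D
Σ(formed) = 2×769 + 4×448 = 3330
ΔH = Σ(broken) − Σ(formed) = (1696 + 2D) − (3330) = −1634 + 2D
Setting this equal to −660 kJ gives 2D = 974, so D = 487 kJ/mol.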